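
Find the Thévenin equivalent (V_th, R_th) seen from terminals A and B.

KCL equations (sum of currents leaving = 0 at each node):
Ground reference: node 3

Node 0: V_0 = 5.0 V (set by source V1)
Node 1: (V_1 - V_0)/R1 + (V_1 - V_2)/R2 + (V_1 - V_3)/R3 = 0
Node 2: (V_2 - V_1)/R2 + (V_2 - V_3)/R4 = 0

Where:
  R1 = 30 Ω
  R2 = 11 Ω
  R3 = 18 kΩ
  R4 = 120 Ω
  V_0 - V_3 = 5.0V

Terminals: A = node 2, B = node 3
Step 1 — V_th is the open-circuit voltage V_A - V_B (nothing connected across the terminals).
Nodal analysis, taking node 3 as the 0 V reference.
Source V1 fixes V_0 = 5 V.
KCL at each unknown node (sum of currents leaving = 0; resistances in Ω):
  Node 1: (V_1 - 5)/30 + (V_1 - V_2)/11 + (V_1 - 0)/18000 = 0
  Node 2: (V_2 - V_1)/11 + (V_2 - 0)/120 = 0
Collecting terms (coefficients in siemens):
  0.1243·V_1 - 0.09091·V_2 = 0.1667
  0.09924·V_2 - 0.09091·V_1 = 0
Determinant D = (0.1243)(0.09924) - (-0.09091)(-0.09091) = 0.004071
V_1 = [(0.1667)(0.09924) - (-0.09091)(0)]/D = 4.063 V
V_2 = [(0.1243)(0) - (0.1667)(-0.09091)]/D = 3.722 V
V_th = V_2 - V_3 = 3.722 - 0 = 3.722 V
Step 2 — R_th: zero the source — replace V1 by a short circuit (node 3 merges into node 0) — and find the resistance seen between A (node 2) and B (node 0).
Reduce the network between node 2 (A) and node 0 (B) by series/parallel combination:
  Rp1 = R1 ‖ R3 (parallel, both between nodes 0 and 1) = 1/(1/30 + 1/18000) = 29.95 Ω
  Rs1 = R2 + Rp1 (series, joined only at node 1) = 11 + 29.95 = 40.95 Ω
  Rp2 = R4 ‖ Rs1 (parallel, both between nodes 0 and 2) = 1/(1/120 + 1/40.95) = 30.53 Ω
R_th = 30.53 Ω

Final answer: V_th = 3.722 V, R_th = 30.53 Ω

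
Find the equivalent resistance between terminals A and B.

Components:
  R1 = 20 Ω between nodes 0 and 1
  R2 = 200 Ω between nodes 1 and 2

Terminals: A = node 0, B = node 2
Reduce the network between node 0 (A) and node 2 (B) by series/parallel combination:
  Rs1 = R1 + R2 (series, joined only at node 1) = 20 + 200 = 220 Ω
R_eq = 220 Ω

Final answer: 220 Ω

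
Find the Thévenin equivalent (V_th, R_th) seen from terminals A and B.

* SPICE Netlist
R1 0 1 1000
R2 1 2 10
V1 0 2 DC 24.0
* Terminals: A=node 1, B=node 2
Step 1 — V_th is the open-circuit voltage V_A - V_B (nothing connected across the terminals).
Nodal analysis, taking node 2 as the 0 V reference.
Source V1 fixes V_0 = 24 V.
KCL at each unknown node (sum of currents leaving = 0; resistances in Ω):
  Node 1: (V_1 - 24)/1000 + (V_1 - 0)/10 = 0
Collecting terms: 0.101 × V_1 = 0.024  =>  V_1 = 0.2376 V
V_th = V_1 - V_2 = 0.2376 - 0 = 0.2376 V
Step 2 — R_th: zero the source — replace V1 by a short circuit (node 2 merges into node 0) — and find the resistance seen between A (node 1) and B (node 0).
Reduce the network between node 1 (A) and node 0 (B) by series/parallel combination:
  Rp1 = R1 ‖ R2 (parallel, both between nodes 0 and 1) = 1/(1/1000 + 1/10) = 9.901 Ω
R_th = 9.901 Ω

Final answer: V_th = 0.2376 V, R_th = 9.901 Ω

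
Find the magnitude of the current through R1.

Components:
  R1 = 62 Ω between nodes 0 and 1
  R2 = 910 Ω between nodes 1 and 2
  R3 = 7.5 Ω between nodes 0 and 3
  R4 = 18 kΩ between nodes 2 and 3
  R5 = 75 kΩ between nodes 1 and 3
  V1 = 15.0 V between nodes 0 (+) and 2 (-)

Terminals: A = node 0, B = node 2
Nodal analysis, taking node 2 as the 0 V reference.
Source V1 fixes V_0 = 15 V.
KCL at each unknown node (sum of currents leaving = 0; resistances in Ω):
  Node 1: (V_1 - 15)/62 + (V_1 - 0)/910 + (V_1 - V_3)/75000 = 0
  Node 3: (V_3 - 15)/7.5 + (V_3 - 0)/18000 + (V_3 - V_1)/75000 = 0
Collecting terms (coefficients in siemens):
  0.01724·V_1 - 0.00001333·V_3 = 0.2419
  0.1334·V_3 - 0.00001333·V_1 = 2
Determinant D = (0.01724)(0.1334) - (-0.00001333)(-0.00001333) = 0.0023
V_1 = [(0.2419)(0.1334) - (-0.00001333)(2)]/D = 14.04 V
V_3 = [(0.01724)(2) - (0.2419)(-0.00001333)]/D = 14.99 V
I_R1 = (V_0 - V_1)/R1 = (15 - 14.04)/62 = 0.01542 A
|I_R1| = 0.01542 A

Final answer: |I_R1| = 0.01542 A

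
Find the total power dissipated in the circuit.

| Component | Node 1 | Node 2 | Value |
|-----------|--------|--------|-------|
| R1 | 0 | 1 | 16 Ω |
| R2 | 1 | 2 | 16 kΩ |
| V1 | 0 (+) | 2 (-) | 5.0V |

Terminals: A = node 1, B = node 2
Nodal analysis, taking node 2 as the 0 V reference.
Source V1 fixes V_0 = 5 V.
KCL at each unknown node (sum of currents leaving = 0; resistances in Ω):
  Node 1: (V_1 - 5)/16 + (V_1 - 0)/16000 = 0
Collecting terms: 0.06256 × V_1 = 0.3125  =>  V_1 = 4.995 V
Power in each resistor, P = (ΔV)²/R:
  P_R1 = (5 - 4.995)²/16 = 0.000001559 W
  P_R2 = (4.995 - 0)²/16000 = 0.001559 W
P_total = P_R1 + P_R2 = 0.001561 W

Final answer: 0.001561 W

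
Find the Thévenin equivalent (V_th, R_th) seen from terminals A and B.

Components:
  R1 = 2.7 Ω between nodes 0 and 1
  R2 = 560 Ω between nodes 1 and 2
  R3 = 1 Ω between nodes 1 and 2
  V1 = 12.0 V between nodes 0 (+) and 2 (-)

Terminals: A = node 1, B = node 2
Step 1 — V_th is the open-circuit voltage V_A - V_B (nothing connected across the terminals).
Nodal analysis, taking node 2 as the 0 V reference.
Source V1 fixes V_0 = 12 V.
KCL at each unknown node (sum of currents leaving = 0; resistances in Ω):
  Node 1: (V_1 - 12)/2.7 + (V_1 - 0)/560 + (V_1 - 0)/1 = 0
Collecting terms: 1.372 × V_1 = 4.444  =>  V_1 = 3.239 V
V_th = V_1 - V_2 = 3.239 - 0 = 3.239 V
Step 2 — R_th: zero the source — replace V1 by a short circuit (node 2 merges into node 0) — and find the resistance seen between A (node 1) and B (node 0).
Reduce the network between node 1 (A) and node 0 (B) by series/parallel combination:
  Rp1 = R1 ‖ R2 ‖ R3 (parallel, all between nodes 0 and 1) = 1/(1/2.7 + 1/560 + 1/1) = 0.7288 Ω
R_th = 0.7288 Ω

Final answer: V_th = 3.239 V, R_th = 0.7288 Ω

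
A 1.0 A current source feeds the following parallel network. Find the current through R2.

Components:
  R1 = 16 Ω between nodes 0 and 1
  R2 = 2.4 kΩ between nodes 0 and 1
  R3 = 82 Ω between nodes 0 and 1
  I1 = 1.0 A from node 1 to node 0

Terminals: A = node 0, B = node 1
All resistors sit directly between nodes 0 and 1, so they are in parallel and share one voltage V; the full source current 1 A splits among them.
1/R_par = 1/16 + 1/2400 + 1/82 = 0.07511 S  =>  R_par = 13.31 Ω
V = I × R_par = 1 × 13.31 = 13.31 V
I_R2 = V/R2 = 13.31/2400 = 0.005547 A

Final answer: 0.005547 A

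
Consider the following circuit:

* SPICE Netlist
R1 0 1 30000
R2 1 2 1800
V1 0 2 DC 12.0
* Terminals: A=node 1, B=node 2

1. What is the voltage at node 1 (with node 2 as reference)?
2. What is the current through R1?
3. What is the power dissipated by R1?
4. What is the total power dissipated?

Nodal analysis, taking node 2 as the 0 V reference.
Source V1 fixes V_0 = 12 V.
KCL at each unknown node (sum of currents leaving = 0; resistances in Ω):
  Node 1: (V_1 - 12)/30000 + (V_1 - 0)/1800 = 0
Collecting terms: 0.0005889 × V_1 = 0.0004  =>  V_1 = 0.6792 V
Part 1:
  Read off the nodal solution: V_1 = 0.6792 V
Part 2:
  I_R1 = (V_0 - V_1)/R1 = (12 - 0.6792)/30000 = 0.0003774 A
  Magnitude: I_R1 = 0.0003774 A
Part 3:
  I_R1 = (V_0 - V_1)/R1 = (12 - 0.6792)/30000 = 0.0003774 A
  P_R1 = I_R1² × R1 = (0.0003774)² × 30000 = 0.004272 W
Part 4:
  Power in each resistor, P = (ΔV)²/R:
    P_R1 = (12 - 0.6792)²/30000 = 0.004272 W
    P_R2 = (0.6792 - 0)²/1800 = 0.0002563 W
  P_total = P_R1 + P_R2 = 0.004528 W

Final answers:
1. V_1 = 0.6792 V
2. I_R1 = 0.0003774 A
3. P_R1 = 0.004272 W
4. P_total = 0.004528 W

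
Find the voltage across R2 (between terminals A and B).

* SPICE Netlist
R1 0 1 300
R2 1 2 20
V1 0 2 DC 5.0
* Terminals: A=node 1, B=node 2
R1 and R2 are in series across V1 (node 0 → node 1 → node 2), and the output A–B is taken across R2, so this is a voltage divider.
Series current: I = V1/(R1 + R2) = 5/(300 + 20) = 5/320 = 0.01562 A
V_R2 = I × R2 = V1 × R2/(R1 + R2) = 5 × 20/320 = 0.3125 V

Final answer: 0.3125 V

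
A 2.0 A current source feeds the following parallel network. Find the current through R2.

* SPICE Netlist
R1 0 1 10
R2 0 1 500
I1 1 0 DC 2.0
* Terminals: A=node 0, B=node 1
All resistors sit directly between nodes 0 and 1, so they are in parallel and share one voltage V; the full source current 2 A splits among them.
1/R_par = 1/10 + 1/500 = 0.102 S  =>  R_par = 9.804 Ω
V = I × R_par = 2 × 9.804 = 19.61 V
I_R2 = V/R2 = 19.61/500 = 0.03922 A

Final answer: 0.03922 A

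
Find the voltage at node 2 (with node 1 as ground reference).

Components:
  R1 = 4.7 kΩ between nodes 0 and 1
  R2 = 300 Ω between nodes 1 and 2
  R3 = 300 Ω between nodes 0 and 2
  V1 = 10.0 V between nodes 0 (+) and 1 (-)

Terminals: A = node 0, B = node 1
Nodal analysis, taking node 1 as the 0 V reference.
Source V1 fixes V_0 = 10 V.
KCL at each unknown node (sum of currents leaving = 0; resistances in Ω):
  Node 2: (V_2 - 0)/300 + (V_2 - 10)/300 = 0
Collecting terms: 0.006667 × V_2 = 0.03333  =>  V_2 = 5 V
The requested potential is V_2 = 5 V.

Final answer: V_2 = 5 V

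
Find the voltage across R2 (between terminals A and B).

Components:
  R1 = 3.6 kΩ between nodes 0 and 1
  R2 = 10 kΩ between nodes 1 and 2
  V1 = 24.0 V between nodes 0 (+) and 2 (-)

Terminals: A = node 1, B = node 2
R1 and R2 are in series across V1 (node 0 → node 1 → node 2), and the output A–B is taken across R2, so this is a voltage divider.
Series current: I = V1/(R1 + R2) = 24/(3600 + 10000) = 24/13600 = 0.001765 A
V_R2 = I × R2 = V1 × R2/(R1 + R2) = 24 × 10000/13600 = 17.65 V

Final answer: 17.65 V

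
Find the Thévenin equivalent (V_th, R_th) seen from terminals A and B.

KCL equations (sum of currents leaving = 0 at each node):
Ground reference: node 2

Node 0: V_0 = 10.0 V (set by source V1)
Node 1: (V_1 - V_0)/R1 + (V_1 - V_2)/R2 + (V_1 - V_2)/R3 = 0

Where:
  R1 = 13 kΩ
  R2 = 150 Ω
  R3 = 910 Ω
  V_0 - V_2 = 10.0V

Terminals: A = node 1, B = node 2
Step 1 — V_th is the open-circuit voltage V_A - V_B (nothing connected across the terminals).
Nodal analysis, taking node 2 as the 0 V reference.
Source V1 fixes V_0 = 10 V.
KCL at each unknown node (sum of currents leaving = 0; resistances in Ω):
  Node 1: (V_1 - 10)/13000 + (V_1 - 0)/150 + (V_1 - 0)/910 = 0
Collecting terms: 0.007842 × V_1 = 0.0007692  =>  V_1 = 0.09809 V
V_th = V_1 - V_2 = 0.09809 - 0 = 0.09809 V
Step 2 — R_th: zero the source — replace V1 by a short circuit (node 2 merges into node 0) — and find the resistance seen between A (node 1) and B (node 0).
Reduce the network between node 1 (A) and node 0 (B) by series/parallel combination:
  Rp1 = R1 ‖ R2 ‖ R3 (parallel, all between nodes 0 and 1) = 1/(1/13000 + 1/150 + 1/910) = 127.5 Ω
R_th = 127.5 Ω

Final answer: V_th = 0.09809 V, R_th = 127.5 Ω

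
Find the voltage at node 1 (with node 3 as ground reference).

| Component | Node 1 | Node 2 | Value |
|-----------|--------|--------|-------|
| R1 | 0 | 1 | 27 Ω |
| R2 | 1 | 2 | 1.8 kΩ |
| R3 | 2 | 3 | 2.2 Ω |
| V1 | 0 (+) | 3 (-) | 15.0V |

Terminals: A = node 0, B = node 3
Nodal analysis, taking node 3 as the 0 V reference.
Source V1 fixes V_0 = 15 V.
KCL at each unknown node (sum of currents leaving = 0; resistances in Ω):
  Node 1: (V_1 - 15)/27 + (V_1 - V_2)/1800 = 0
  Node 2: (V_2 - V_1)/1800 + (V_2 - 0)/2.2 = 0
Collecting terms (coefficients in siemens):
  0.03759·V_1 - 0.0005556·V_2 = 0.5556
  0.4551·V_2 - 0.0005556·V_1 = 0
Determinant D = (0.03759)(0.4551) - (-0.0005556)(-0.0005556) = 0.01711
V_1 = [(0.5556)(0.4551) - (-0.0005556)(0)]/D = 14.78 V
V_2 = [(0.03759)(0) - (0.5556)(-0.0005556)]/D = 0.01804 V
The requested potential is V_1 = 14.78 V.

Final answer: V_1 = 14.78 V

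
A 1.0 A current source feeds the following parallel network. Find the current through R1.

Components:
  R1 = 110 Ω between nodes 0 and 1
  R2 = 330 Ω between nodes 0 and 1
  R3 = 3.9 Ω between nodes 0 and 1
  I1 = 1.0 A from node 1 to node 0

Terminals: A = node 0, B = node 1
All resistors sit directly between nodes 0 and 1, so they are in parallel and share one voltage V; the full source current 1 A splits among them.
1/R_par = 1/110 + 1/330 + 1/3.9 = 0.2685 S  =>  R_par = 3.724 Ω
V = I × R_par = 1 × 3.724 = 3.724 V
I_R1 = V/R1 = 3.724/110 = 0.03385 A

Final answer: 0.03385 A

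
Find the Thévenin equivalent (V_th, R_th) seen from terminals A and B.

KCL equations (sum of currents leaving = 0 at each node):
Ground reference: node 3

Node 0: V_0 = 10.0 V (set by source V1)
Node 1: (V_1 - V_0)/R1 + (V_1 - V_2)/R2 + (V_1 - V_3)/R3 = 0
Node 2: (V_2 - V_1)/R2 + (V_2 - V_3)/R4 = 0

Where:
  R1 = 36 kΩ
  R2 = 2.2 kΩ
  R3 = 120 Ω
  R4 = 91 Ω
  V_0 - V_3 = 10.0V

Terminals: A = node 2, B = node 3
Step 1 — V_th is the open-circuit voltage V_A - V_B (nothing connected across the terminals).
Nodal analysis, taking node 3 as the 0 V reference.
Source V1 fixes V_0 = 10 V.
KCL at each unknown node (sum of currents leaving = 0; resistances in Ω):
  Node 1: (V_1 - 10)/36000 + (V_1 - V_2)/2200 + (V_1 - 0)/120 = 0
  Node 2: (V_2 - V_1)/2200 + (V_2 - 0)/91 = 0
Collecting terms (coefficients in siemens):
  0.008816·V_1 - 0.0004545·V_2 = 0.0002778
  0.01144·V_2 - 0.0004545·V_1 = 0
Determinant D = (0.008816)(0.01144) - (-0.0004545)(-0.0004545) = 0.0001007
V_1 = [(0.0002778)(0.01144) - (-0.0004545)(0)]/D = 0.03157 V
V_2 = [(0.008816)(0) - (0.0002778)(-0.0004545)]/D = 0.001254 V
V_th = V_2 - V_3 = 0.001254 - 0 = 0.001254 V
Step 2 — R_th: zero the source — replace V1 by a short circuit (node 3 merges into node 0) — and find the resistance seen between A (node 2) and B (node 0).
Reduce the network between node 2 (A) and node 0 (B) by series/parallel combination:
  Rp1 = R1 ‖ R3 (parallel, both between nodes 0 and 1) = 1/(1/36000 + 1/120) = 119.6 Ω
  Rs1 = R2 + Rp1 (series, joined only at node 1) = 2200 + 119.6 = 2320 Ω
  Rp2 = R4 ‖ Rs1 (parallel, both between nodes 0 and 2) = 1/(1/91 + 1/2320) = 87.56 Ω
R_th = 87.56 Ω

Final answer: V_th = 0.001254 V, R_th = 87.56 Ω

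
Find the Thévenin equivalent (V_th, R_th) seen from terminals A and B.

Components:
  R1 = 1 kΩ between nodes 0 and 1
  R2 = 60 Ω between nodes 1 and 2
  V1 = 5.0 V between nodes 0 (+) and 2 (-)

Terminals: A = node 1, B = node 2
Step 1 — V_th is the open-circuit voltage V_A - V_B (nothing connected across the terminals).
Nodal analysis, taking node 2 as the 0 V reference.
Source V1 fixes V_0 = 5 V.
KCL at each unknown node (sum of currents leaving = 0; resistances in Ω):
  Node 1: (V_1 - 5)/1000 + (V_1 - 0)/60 = 0
Collecting terms: 0.01767 × V_1 = 0.005  =>  V_1 = 0.283 V
V_th = V_1 - V_2 = 0.283 - 0 = 0.283 V
Step 2 — R_th: zero the source — replace V1 by a short circuit (node 2 merges into node 0) — and find the resistance seen between A (node 1) and B (node 0).
Reduce the network between node 1 (A) and node 0 (B) by series/parallel combination:
  Rp1 = R1 ‖ R2 (parallel, both between nodes 0 and 1) = 1/(1/1000 + 1/60) = 56.6 Ω
R_th = 56.6 Ω

Final answer: V_th = 0.283 V, R_th = 56.6 Ω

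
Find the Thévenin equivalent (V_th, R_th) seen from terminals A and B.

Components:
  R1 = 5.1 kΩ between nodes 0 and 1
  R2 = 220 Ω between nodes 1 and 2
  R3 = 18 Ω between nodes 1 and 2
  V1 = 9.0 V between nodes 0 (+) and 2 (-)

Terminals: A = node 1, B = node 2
Step 1 — V_th is the open-circuit voltage V_A - V_B (nothing connected across the terminals).
Nodal analysis, taking node 2 as the 0 V reference.
Source V1 fixes V_0 = 9 V.
KCL at each unknown node (sum of currents leaving = 0; resistances in Ω):
  Node 1: (V_1 - 9)/5100 + (V_1 - 0)/220 + (V_1 - 0)/18 = 0
Collecting terms: 0.0603 × V_1 = 0.001765  =>  V_1 = 0.02927 V
V_th = V_1 - V_2 = 0.02927 - 0 = 0.02927 V
Step 2 — R_th: zero the source — replace V1 by a short circuit (node 2 merges into node 0) — and find the resistance seen between A (node 1) and B (node 0).
Reduce the network between node 1 (A) and node 0 (B) by series/parallel combination:
  Rp1 = R1 ‖ R2 ‖ R3 (parallel, all between nodes 0 and 1) = 1/(1/5100 + 1/220 + 1/18) = 16.58 Ω
R_th = 16.58 Ω

Final answer: V_th = 0.02927 V, R_th = 16.58 Ω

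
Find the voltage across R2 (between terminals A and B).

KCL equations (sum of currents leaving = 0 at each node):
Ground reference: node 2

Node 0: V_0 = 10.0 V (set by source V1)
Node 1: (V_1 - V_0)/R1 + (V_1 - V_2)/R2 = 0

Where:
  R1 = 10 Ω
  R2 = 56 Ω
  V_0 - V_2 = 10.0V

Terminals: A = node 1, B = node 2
R1 and R2 are in series across V1 (node 0 → node 1 → node 2), and the output A–B is taken across R2, so this is a voltage divider.
Series current: I = V1/(R1 + R2) = 10/(10 + 56) = 10/66 = 0.1515 A
V_R2 = I × R2 = V1 × R2/(R1 + R2) = 10 × 56/66 = 8.485 V

Final answer: 8.485 V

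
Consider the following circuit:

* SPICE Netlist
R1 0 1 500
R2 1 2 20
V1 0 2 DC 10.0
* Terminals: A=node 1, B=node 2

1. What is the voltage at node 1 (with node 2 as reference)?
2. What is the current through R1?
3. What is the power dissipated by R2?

Nodal analysis, taking node 2 as the 0 V reference.
Source V1 fixes V_0 = 10 V.
KCL at each unknown node (sum of currents leaving = 0; resistances in Ω):
  Node 1: (V_1 - 10)/500 + (V_1 - 0)/20 = 0
Collecting terms: 0.052 × V_1 = 0.02  =>  V_1 = 0.3846 V
Part 1:
  Read off the nodal solution: V_1 = 0.3846 V
Part 2:
  I_R1 = (V_0 - V_1)/R1 = (10 - 0.3846)/500 = 0.01923 A
  Magnitude: I_R1 = 0.01923 A
Part 3:
  I_R2 = (V_1 - V_2)/R2 = (0.3846 - 0)/20 = 0.01923 A
  P_R2 = I_R2² × R2 = (0.01923)² × 20 = 0.007396 W

Final answers:
1. V_1 = 0.3846 V
2. I_R1 = 0.01923 A
3. P_R2 = 0.007396 W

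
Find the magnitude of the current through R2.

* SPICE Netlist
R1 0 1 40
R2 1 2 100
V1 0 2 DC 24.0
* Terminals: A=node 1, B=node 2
Nodal analysis, taking node 2 as the 0 V reference.
Source V1 fixes V_0 = 24 V.
KCL at each unknown node (sum of currents leaving = 0; resistances in Ω):
  Node 1: (V_1 - 24)/40 + (V_1 - 0)/100 = 0
Collecting terms: 0.035 × V_1 = 0.6  =>  V_1 = 17.14 V
I_R2 = (V_1 - V_2)/R2 = (17.14 - 0)/100 = 0.1714 A
|I_R2| = 0.1714 A

Final answer: |I_R2| = 0.1714 A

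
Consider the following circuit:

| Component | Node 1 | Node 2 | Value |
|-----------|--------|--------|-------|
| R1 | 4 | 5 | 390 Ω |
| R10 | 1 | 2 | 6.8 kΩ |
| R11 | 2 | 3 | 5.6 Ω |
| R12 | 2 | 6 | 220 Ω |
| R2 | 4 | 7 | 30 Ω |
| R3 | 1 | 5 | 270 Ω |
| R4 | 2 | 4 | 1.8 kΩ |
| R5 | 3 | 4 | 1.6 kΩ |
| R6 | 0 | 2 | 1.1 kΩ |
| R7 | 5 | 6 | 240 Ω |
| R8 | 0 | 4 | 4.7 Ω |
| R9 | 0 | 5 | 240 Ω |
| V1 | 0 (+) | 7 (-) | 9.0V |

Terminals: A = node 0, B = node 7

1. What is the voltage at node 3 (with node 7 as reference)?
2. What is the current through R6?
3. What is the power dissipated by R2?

Nodal analysis, taking node 7 as the 0 V reference.
Source V1 fixes V_0 = 9 V.
KCL at each unknown node (sum of currents leaving = 0; resistances in Ω):
  Node 1: (V_1 - V_5)/270 + (V_1 - V_2)/6800 = 0
  Node 2: (V_2 - V_4)/1800 + (V_2 - 9)/1100 + (V_2 - V_1)/6800 + (V_2 - V_3)/5.6 + (V_2 - V_6)/220 = 0
  Node 3: (V_3 - V_4)/1600 + (V_3 - V_2)/5.6 = 0
  Node 4: (V_4 - V_5)/390 + (V_4 - 0)/30 + (V_4 - V_2)/1800 + (V_4 - V_3)/1600 + (V_4 - 9)/4.7 = 0
  Node 5: (V_5 - V_4)/390 + (V_5 - V_1)/270 + (V_5 - V_6)/240 + (V_5 - 9)/240 = 0
  Node 6: (V_6 - V_5)/240 + (V_6 - V_2)/220 = 0
Collecting terms (coefficients in siemens):
  0.003851·V_1 - 0.0001471·V_2 - 0.003704·V_5 = 0
  0.1847·V_2 - 0.0001471·V_1 - 0.1786·V_3 - 0.0005556·V_4 - 0.004545·V_6 = 0.008182
  0.1792·V_3 - 0.1786·V_2 - 0.000625·V_4 = 0
  0.2498·V_4 - 0.0005556·V_2 - 0.000625·V_3 - 0.002564·V_5 = 1.915
  0.0146·V_5 - 0.003704·V_1 - 0.002564·V_4 - 0.004167·V_6 = 0.0375
  0.008712·V_6 - 0.004545·V_2 - 0.004167·V_5 = 0
Solving these 6 simultaneous equations (Gaussian elimination) gives:
  V_1 = 8.505 V, V_2 = 8.418 V, V_3 = 8.416 V, V_4 = 7.791 V
  V_5 = 8.508 V, V_6 = 8.461 V
Part 1:
  Read off the nodal solution: V_3 = 8.416 V
Part 2:
  I_R6 = (V_0 - V_2)/R6 = (9 - 8.418)/1100 = 0.000529 A
  Magnitude: I_R6 = 0.000529 A
Part 3:
  I_R2 = (V_4 - V_7)/R2 = (7.791 - 0)/30 = 0.2597 A
  P_R2 = I_R2² × R2 = (0.2597)² × 30 = 2.024 W

Final answers:
1. V_3 = 8.416 V
2. I_R6 = 0.000529 A
3. P_R2 = 2.024 W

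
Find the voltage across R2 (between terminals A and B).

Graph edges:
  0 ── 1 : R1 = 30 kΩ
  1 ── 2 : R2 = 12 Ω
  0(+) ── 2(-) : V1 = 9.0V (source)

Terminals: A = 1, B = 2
R1 and R2 are in series across V1 (node 0 → node 1 → node 2), and the output A–B is taken across R2, so this is a voltage divider.
Series current: I = V1/(R1 + R2) = 9/(30000 + 12) = 9/30010 = 0.0002999 A
V_R2 = I × R2 = V1 × R2/(R1 + R2) = 9 × 12/30010 = 0.003599 V

Final answer: 0.003599 V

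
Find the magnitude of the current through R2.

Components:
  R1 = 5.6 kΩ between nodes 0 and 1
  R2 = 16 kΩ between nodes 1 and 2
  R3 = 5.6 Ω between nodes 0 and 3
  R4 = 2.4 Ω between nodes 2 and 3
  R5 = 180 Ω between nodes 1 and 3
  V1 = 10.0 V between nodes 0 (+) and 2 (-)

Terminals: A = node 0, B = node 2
Nodal analysis, taking node 2 as the 0 V reference.
Source V1 fixes V_0 = 10 V.
KCL at each unknown node (sum of currents leaving = 0; resistances in Ω):
  Node 1: (V_1 - 10)/5600 + (V_1 - 0)/16000 + (V_1 - V_3)/180 = 0
  Node 3: (V_3 - 10)/5.6 + (V_3 - 0)/2.4 + (V_3 - V_1)/180 = 0
Collecting terms (coefficients in siemens):
  0.005797·V_1 - 0.005556·V_3 = 0.001786
  0.6008·V_3 - 0.005556·V_1 = 1.786
Determinant D = (0.005797)(0.6008) - (-0.005556)(-0.005556) = 0.003452
V_1 = [(0.001786)(0.6008) - (-0.005556)(1.786)]/D = 3.185 V
V_3 = [(0.005797)(1.786) - (0.001786)(-0.005556)]/D = 3.002 V
I_R2 = (V_1 - V_2)/R2 = (3.185 - 0)/16000 = 0.0001991 A
|I_R2| = 0.0001991 A

Final answer: |I_R2| = 0.0001991 A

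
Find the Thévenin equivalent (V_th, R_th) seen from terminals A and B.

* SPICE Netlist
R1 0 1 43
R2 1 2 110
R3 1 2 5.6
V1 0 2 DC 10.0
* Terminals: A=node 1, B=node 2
Step 1 — V_th is the open-circuit voltage V_A - V_B (nothing connected across the terminals).
Nodal analysis, taking node 2 as the 0 V reference.
Source V1 fixes V_0 = 10 V.
KCL at each unknown node (sum of currents leaving = 0; resistances in Ω):
  Node 1: (V_1 - 10)/43 + (V_1 - 0)/110 + (V_1 - 0)/5.6 = 0
Collecting terms: 0.2109 × V_1 = 0.2326  =>  V_1 = 1.103 V
V_th = V_1 - V_2 = 1.103 - 0 = 1.103 V
Step 2 — R_th: zero the source — replace V1 by a short circuit (node 2 merges into node 0) — and find the resistance seen between A (node 1) and B (node 0).
Reduce the network between node 1 (A) and node 0 (B) by series/parallel combination:
  Rp1 = R1 ‖ R2 ‖ R3 (parallel, all between nodes 0 and 1) = 1/(1/43 + 1/110 + 1/5.6) = 4.741 Ω
R_th = 4.741 Ω

Final answer: V_th = 1.103 V, R_th = 4.741 Ω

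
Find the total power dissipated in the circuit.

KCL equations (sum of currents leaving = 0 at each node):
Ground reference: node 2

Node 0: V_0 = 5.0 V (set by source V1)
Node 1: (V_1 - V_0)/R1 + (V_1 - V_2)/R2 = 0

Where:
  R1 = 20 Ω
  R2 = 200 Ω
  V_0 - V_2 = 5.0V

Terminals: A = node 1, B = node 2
Nodal analysis, taking node 2 as the 0 V reference.
Source V1 fixes V_0 = 5 V.
KCL at each unknown node (sum of currents leaving = 0; resistances in Ω):
  Node 1: (V_1 - 5)/20 + (V_1 - 0)/200 = 0
Collecting terms: 0.055 × V_1 = 0.25  =>  V_1 = 4.545 V
Power in each resistor, P = (ΔV)²/R:
  P_R1 = (5 - 4.545)²/20 = 0.01033 W
  P_R2 = (4.545 - 0)²/200 = 0.1033 W
P_total = P_R1 + P_R2 = 0.1136 W

Final answer: 0.1136 W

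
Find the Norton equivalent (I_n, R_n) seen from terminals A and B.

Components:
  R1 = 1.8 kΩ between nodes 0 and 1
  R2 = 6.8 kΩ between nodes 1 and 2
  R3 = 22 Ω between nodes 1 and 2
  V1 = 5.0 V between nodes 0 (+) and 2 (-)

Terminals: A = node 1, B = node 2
Find the Thévenin equivalent first; then I_n = V_th/R_th and R_n = R_th.
Step 1 — V_th is the open-circuit voltage V_A - V_B (nothing connected across the terminals).
Nodal analysis, taking node 2 as the 0 V reference.
Source V1 fixes V_0 = 5 V.
KCL at each unknown node (sum of currents leaving = 0; resistances in Ω):
  Node 1: (V_1 - 5)/1800 + (V_1 - 0)/6800 + (V_1 - 0)/22 = 0
Collecting terms: 0.04616 × V_1 = 0.002778  =>  V_1 = 0.06018 V
V_th = V_1 - V_2 = 0.06018 - 0 = 0.06018 V
Step 2 — R_th: zero the source — replace V1 by a short circuit (node 2 merges into node 0) — and find the resistance seen between A (node 1) and B (node 0).
Reduce the network between node 1 (A) and node 0 (B) by series/parallel combination:
  Rp1 = R1 ‖ R2 ‖ R3 (parallel, all between nodes 0 and 1) = 1/(1/1800 + 1/6800 + 1/22) = 21.67 Ω
R_th = 21.67 Ω
I_n = V_th/R_th = 0.06018/21.67 = 0.002778 A, and R_n = R_th = 21.67 Ω

Final answer: I_n = 0.002778 A, R_n = 21.67 Ω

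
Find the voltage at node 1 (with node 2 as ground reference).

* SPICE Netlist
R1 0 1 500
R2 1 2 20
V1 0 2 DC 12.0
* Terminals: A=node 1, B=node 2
Nodal analysis, taking node 2 as the 0 V reference.
Source V1 fixes V_0 = 12 V.
KCL at each unknown node (sum of currents leaving = 0; resistances in Ω):
  Node 1: (V_1 - 12)/500 + (V_1 - 0)/20 = 0
Collecting terms: 0.052 × V_1 = 0.024  =>  V_1 = 0.4615 V
The requested potential is V_1 = 0.4615 V.

Final answer: V_1 = 0.4615 V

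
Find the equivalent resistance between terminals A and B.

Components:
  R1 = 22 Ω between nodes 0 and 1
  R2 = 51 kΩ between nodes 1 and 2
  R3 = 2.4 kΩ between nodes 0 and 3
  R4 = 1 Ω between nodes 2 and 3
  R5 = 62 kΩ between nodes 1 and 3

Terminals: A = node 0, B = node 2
The network is not a plain series/parallel combination. Inject a 1 A test current into terminal A (node 0) and return it from terminal B (node 2); then R_eq = V_A / (1 A).
Nodal analysis, taking node 2 as the 0 V reference.
Current source I_test pushes 1 A into node 0 and draws it out of node 2.
KCL at each unknown node (sum of currents leaving = 0; resistances in Ω):
  Node 0: (V_0 - V_1)/22 + (V_0 - V_3)/2400 - 1 = 0
  Node 1: (V_1 - V_0)/22 + (V_1 - 0)/51000 + (V_1 - V_3)/62000 = 0
  Node 3: (V_3 - V_0)/2400 + (V_3 - V_1)/62000 + (V_3 - 0)/1 = 0
Collecting terms (coefficients in siemens):
  0.04587·V_0 - 0.04545·V_1 - 0.0004167·V_3 = 1
  0.04549·V_1 - 0.04545·V_0 - 0.00001613·V_3 = 0
  1·V_3 - 0.0004167·V_0 - 0.00001613·V_1 = 0
Solving these 3 simultaneous equations (Gaussian elimination) gives:
  V_0 = 2211 V, V_1 = 2210 V, V_3 = 0.9567 V
R_eq = V_0 / 1 A = 2211 Ω = 2.211 kΩ

Final answer: 2.211 kΩ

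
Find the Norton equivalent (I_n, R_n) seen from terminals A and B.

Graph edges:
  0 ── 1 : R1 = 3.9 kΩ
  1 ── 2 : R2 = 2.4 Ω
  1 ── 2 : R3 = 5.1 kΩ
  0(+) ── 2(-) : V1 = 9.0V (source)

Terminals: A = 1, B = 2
Find the Thévenin equivalent first; then I_n = V_th/R_th and R_n = R_th.
Step 1 — V_th is the open-circuit voltage V_A - V_B (nothing connected across the terminals).
Nodal analysis, taking node 2 as the 0 V reference.
Source V1 fixes V_0 = 9 V.
KCL at each unknown node (sum of currents leaving = 0; resistances in Ω):
  Node 1: (V_1 - 9)/3900 + (V_1 - 0)/2.4 + (V_1 - 0)/5100 = 0
Collecting terms: 0.4171 × V_1 = 0.002308  =>  V_1 = 0.005532 V
V_th = V_1 - V_2 = 0.005532 - 0 = 0.005532 V
Step 2 — R_th: zero the source — replace V1 by a short circuit (node 2 merges into node 0) — and find the resistance seen between A (node 1) and B (node 0).
Reduce the network between node 1 (A) and node 0 (B) by series/parallel combination:
  Rp1 = R1 ‖ R2 ‖ R3 (parallel, all between nodes 0 and 1) = 1/(1/3900 + 1/2.4 + 1/5100) = 2.397 Ω
R_th = 2.397 Ω
I_n = V_th/R_th = 0.005532/2.397 = 0.002308 A, and R_n = R_th = 2.397 Ω

Final answer: I_n = 0.002308 A, R_n = 2.397 Ω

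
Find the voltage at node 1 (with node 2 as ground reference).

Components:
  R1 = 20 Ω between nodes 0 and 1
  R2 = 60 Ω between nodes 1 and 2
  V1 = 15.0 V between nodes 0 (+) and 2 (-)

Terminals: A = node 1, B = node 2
Nodal analysis, taking node 2 as the 0 V reference.
Source V1 fixes V_0 = 15 V.
KCL at each unknown node (sum of currents leaving = 0; resistances in Ω):
  Node 1: (V_1 - 15)/20 + (V_1 - 0)/60 = 0
Collecting terms: 0.06667 × V_1 = 0.75  =>  V_1 = 11.25 V
The requested potential is V_1 = 11.25 V.

Final answer: V_1 = 11.25 V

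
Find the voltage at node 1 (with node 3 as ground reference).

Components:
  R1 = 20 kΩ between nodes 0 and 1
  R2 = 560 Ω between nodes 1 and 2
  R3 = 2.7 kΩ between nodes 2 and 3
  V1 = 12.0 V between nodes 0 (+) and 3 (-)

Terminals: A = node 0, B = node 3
Nodal analysis, taking node 3 as the 0 V reference.
Source V1 fixes V_0 = 12 V.
KCL at each unknown node (sum of currents leaving = 0; resistances in Ω):
  Node 1: (V_1 - 12)/20000 + (V_1 - V_2)/560 = 0
  Node 2: (V_2 - V_1)/560 + (V_2 - 0)/2700 = 0
Collecting terms (coefficients in siemens):
  0.001836·V_1 - 0.001786·V_2 = 0.0006
  0.002156·V_2 - 0.001786·V_1 = 0
Determinant D = (0.001836)(0.002156) - (-0.001786)(-0.001786) = 0.0000007692
V_1 = [(0.0006)(0.002156) - (-0.001786)(0)]/D = 1.682 V
V_2 = [(0.001836)(0) - (0.0006)(-0.001786)]/D = 1.393 V
The requested potential is V_1 = 1.682 V.

Final answer: V_1 = 1.682 V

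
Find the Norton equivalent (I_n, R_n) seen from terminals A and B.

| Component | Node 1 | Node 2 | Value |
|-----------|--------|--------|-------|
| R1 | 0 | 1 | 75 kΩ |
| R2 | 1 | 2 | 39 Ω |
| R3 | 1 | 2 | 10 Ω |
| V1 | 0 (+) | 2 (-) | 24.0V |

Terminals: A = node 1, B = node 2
Find the Thévenin equivalent first; then I_n = V_th/R_th and R_n = R_th.
Step 1 — V_th is the open-circuit voltage V_A - V_B (nothing connected across the terminals).
Nodal analysis, taking node 2 as the 0 V reference.
Source V1 fixes V_0 = 24 V.
KCL at each unknown node (sum of currents leaving = 0; resistances in Ω):
  Node 1: (V_1 - 24)/75000 + (V_1 - 0)/39 + (V_1 - 0)/10 = 0
Collecting terms: 0.1257 × V_1 = 0.00032  =>  V_1 = 0.002547 V
V_th = V_1 - V_2 = 0.002547 - 0 = 0.002547 V
Step 2 — R_th: zero the source — replace V1 by a short circuit (node 2 merges into node 0) — and find the resistance seen between A (node 1) and B (node 0).
Reduce the network between node 1 (A) and node 0 (B) by series/parallel combination:
  Rp1 = R1 ‖ R2 ‖ R3 (parallel, all between nodes 0 and 1) = 1/(1/75000 + 1/39 + 1/10) = 7.958 Ω
R_th = 7.958 Ω
I_n = V_th/R_th = 0.002547/7.958 = 0.00032 A, and R_n = R_th = 7.958 Ω

Final answer: I_n = 0.00032 A, R_n = 7.958 Ω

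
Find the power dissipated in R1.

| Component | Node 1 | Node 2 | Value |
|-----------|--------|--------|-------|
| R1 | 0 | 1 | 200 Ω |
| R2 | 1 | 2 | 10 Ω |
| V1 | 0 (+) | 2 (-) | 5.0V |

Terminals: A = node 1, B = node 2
Nodal analysis, taking node 2 as the 0 V reference.
Source V1 fixes V_0 = 5 V.
KCL at each unknown node (sum of currents leaving = 0; resistances in Ω):
  Node 1: (V_1 - 5)/200 + (V_1 - 0)/10 = 0
Collecting terms: 0.105 × V_1 = 0.025  =>  V_1 = 0.2381 V
I_R1 = (V_0 - V_1)/R1 = (5 - 0.2381)/200 = 0.02381 A
P_R1 = I_R1² × R1 = (0.02381)² × 200 = 0.1134 W

Final answer: 0.1134 W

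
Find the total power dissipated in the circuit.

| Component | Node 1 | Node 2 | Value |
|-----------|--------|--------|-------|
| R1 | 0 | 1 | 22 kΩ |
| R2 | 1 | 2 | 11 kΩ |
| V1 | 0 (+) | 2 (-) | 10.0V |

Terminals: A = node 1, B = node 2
Nodal analysis, taking node 2 as the 0 V reference.
Source V1 fixes V_0 = 10 V.
KCL at each unknown node (sum of currents leaving = 0; resistances in Ω):
  Node 1: (V_1 - 10)/22000 + (V_1 - 0)/11000 = 0
Collecting terms: 0.0001364 × V_1 = 0.0004545  =>  V_1 = 3.333 V
Power in each resistor, P = (ΔV)²/R:
  P_R1 = (10 - 3.333)²/22000 = 0.00202 W
  P_R2 = (3.333 - 0)²/11000 = 0.00101 W
P_total = P_R1 + P_R2 = 0.00303 W

Final answer: 0.00303 W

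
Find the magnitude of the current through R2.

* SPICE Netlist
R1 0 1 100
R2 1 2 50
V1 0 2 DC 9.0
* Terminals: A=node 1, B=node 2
Nodal analysis, taking node 2 as the 0 V reference.
Source V1 fixes V_0 = 9 V.
KCL at each unknown node (sum of currents leaving = 0; resistances in Ω):
  Node 1: (V_1 - 9)/100 + (V_1 - 0)/50 = 0
Collecting terms: 0.03 × V_1 = 0.09  =>  V_1 = 3 V
I_R2 = (V_1 - V_2)/R2 = (3 - 0)/50 = 0.06 A
|I_R2| = 0.06 A

Final answer: |I_R2| = 0.06 A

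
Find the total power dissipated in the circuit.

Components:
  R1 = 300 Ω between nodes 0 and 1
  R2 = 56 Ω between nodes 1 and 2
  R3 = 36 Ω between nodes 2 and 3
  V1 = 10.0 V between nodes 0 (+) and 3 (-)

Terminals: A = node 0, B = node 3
Nodal analysis, taking node 3 as the 0 V reference.
Source V1 fixes V_0 = 10 V.
KCL at each unknown node (sum of currents leaving = 0; resistances in Ω):
  Node 1: (V_1 - 10)/300 + (V_1 - V_2)/56 = 0
  Node 2: (V_2 - V_1)/56 + (V_2 - 0)/36 = 0
Collecting terms (coefficients in siemens):
  0.02119·V_1 - 0.01786·V_2 = 0.03333
  0.04563·V_2 - 0.01786·V_1 = 0
Determinant D = (0.02119)(0.04563) - (-0.01786)(-0.01786) = 0.0006481
V_1 = [(0.03333)(0.04563) - (-0.01786)(0)]/D = 2.347 V
V_2 = [(0.02119)(0) - (0.03333)(-0.01786)]/D = 0.9184 V
Power in each resistor, P = (ΔV)²/R:
  P_R1 = (10 - 2.347)²/300 = 0.1952 W
  P_R2 = (2.347 - 0.9184)²/56 = 0.03644 W
  P_R3 = (0.9184 - 0)²/36 = 0.02343 W
P_total = P_R1 + P_R2 + P_R3 = 0.2551 W

Final answer: 0.2551 W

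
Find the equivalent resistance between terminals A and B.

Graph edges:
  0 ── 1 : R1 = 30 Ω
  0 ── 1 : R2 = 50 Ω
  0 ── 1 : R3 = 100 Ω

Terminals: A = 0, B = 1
Reduce the network between node 0 (A) and node 1 (B) by series/parallel combination:
  Rp1 = R1 ‖ R2 ‖ R3 (parallel, all between nodes 0 and 1) = 1/(1/30 + 1/50 + 1/100) = 15.79 Ω
R_eq = 15.79 Ω

Final answer: 15.79 Ω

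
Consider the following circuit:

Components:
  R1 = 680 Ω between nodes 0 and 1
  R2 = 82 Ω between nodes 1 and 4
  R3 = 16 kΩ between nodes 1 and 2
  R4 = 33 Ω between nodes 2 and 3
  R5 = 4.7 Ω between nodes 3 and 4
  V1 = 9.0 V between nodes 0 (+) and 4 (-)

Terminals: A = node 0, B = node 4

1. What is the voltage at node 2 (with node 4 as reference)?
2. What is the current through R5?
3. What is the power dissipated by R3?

Nodal analysis, taking node 4 as the 0 V reference.
Source V1 fixes V_0 = 9 V.
KCL at each unknown node (sum of currents leaving = 0; resistances in Ω):
  Node 1: (V_1 - 9)/680 + (V_1 - 0)/82 + (V_1 - V_2)/16000 = 0
  Node 2: (V_2 - V_1)/16000 + (V_2 - V_3)/33 = 0
  Node 3: (V_3 - V_2)/33 + (V_3 - 0)/4.7 = 0
Collecting terms (coefficients in siemens):
  0.01373·V_1 - 0.0000625·V_2 = 0.01324
  0.03037·V_2 - 0.0000625·V_1 - 0.0303·V_3 = 0
  0.2431·V_3 - 0.0303·V_2 = 0
Solving these 3 simultaneous equations (Gaussian elimination) gives:
  V_1 = 0.9641 V, V_2 = 0.002266 V, V_3 = 0.0002825 V
Part 1:
  Read off the nodal solution: V_2 = 0.002266 V
Part 2:
  I_R5 = (V_3 - V_4)/R5 = (0.0002825 - 0)/4.7 = 0.00006011 A
  Magnitude: I_R5 = 0.00006011 A
Part 3:
  I_R3 = (V_1 - V_2)/R3 = (0.9641 - 0.002266)/16000 = 0.00006011 A
  P_R3 = I_R3² × R3 = (0.00006011)² × 16000 = 0.00005782 W

Final answers:
1. V_2 = 0.002266 V
2. I_R5 = 6.011e-05 A
3. P_R3 = 5.782e-05 W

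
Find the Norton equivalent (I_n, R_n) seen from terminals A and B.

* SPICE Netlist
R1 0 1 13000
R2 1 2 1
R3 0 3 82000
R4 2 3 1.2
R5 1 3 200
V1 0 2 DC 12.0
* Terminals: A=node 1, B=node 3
Find the Thévenin equivalent first; then I_n = V_th/R_th and R_n = R_th.
Step 1 — V_th is the open-circuit voltage V_A - V_B (nothing connected across the terminals).
Nodal analysis, taking node 2 as the 0 V reference.
Source V1 fixes V_0 = 12 V.
KCL at each unknown node (sum of currents leaving = 0; resistances in Ω):
  Node 1: (V_1 - 12)/13000 + (V_1 - 0)/1 + (V_1 - V_3)/200 = 0
  Node 3: (V_3 - 12)/82000 + (V_3 - 0)/1.2 + (V_3 - V_1)/200 = 0
Collecting terms (coefficients in siemens):
  1.005·V_1 - 0.005·V_3 = 0.0009231
  0.8383·V_3 - 0.005·V_1 = 0.0001463
Determinant D = (1.005)(0.8383) - (-0.005)(-0.005) = 0.8426
V_1 = [(0.0009231)(0.8383) - (-0.005)(0.0001463)]/D = 0.0009193 V
V_3 = [(1.005)(0.0001463) - (0.0009231)(-0.005)]/D = 0.00018 V
V_th = V_1 - V_3 = 0.0009193 - 0.00018 = 0.0007393 V
Step 2 — R_th: zero the source — replace V1 by a short circuit (node 2 merges into node 0) — and find the resistance seen between A (node 1) and B (node 3).
Reduce the network between node 1 (A) and node 3 (B) by series/parallel combination:
  Rp1 = R1 ‖ R2 (parallel, both between nodes 0 and 1) = 1/(1/13000 + 1/1) = 0.9999 Ω
  Rp2 = R3 ‖ R4 (parallel, both between nodes 0 and 3) = 1/(1/82000 + 1/1.2) = 1.2 Ω
  Rs1 = Rp1 + Rp2 (series, joined only at node 0) = 0.9999 + 1.2 = 2.2 Ω
  Rp3 = R5 ‖ Rs1 (parallel, both between nodes 1 and 3) = 1/(1/200 + 1/2.2) = 2.176 Ω
R_th = 2.176 Ω
I_n = V_th/R_th = 0.0007393/2.176 = 0.0003397 A, and R_n = R_th = 2.176 Ω

Final answer: I_n = 0.0003397 A, R_n = 2.176 Ω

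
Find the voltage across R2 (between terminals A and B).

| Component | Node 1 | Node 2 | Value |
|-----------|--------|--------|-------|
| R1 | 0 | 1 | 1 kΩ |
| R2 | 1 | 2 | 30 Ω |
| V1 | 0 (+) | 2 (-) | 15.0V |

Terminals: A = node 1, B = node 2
R1 and R2 are in series across V1 (node 0 → node 1 → node 2), and the output A–B is taken across R2, so this is a voltage divider.
Series current: I = V1/(R1 + R2) = 15/(1000 + 30) = 15/1030 = 0.01456 A
V_R2 = I × R2 = V1 × R2/(R1 + R2) = 15 × 30/1030 = 0.4369 V

Final answer: 0.4369 V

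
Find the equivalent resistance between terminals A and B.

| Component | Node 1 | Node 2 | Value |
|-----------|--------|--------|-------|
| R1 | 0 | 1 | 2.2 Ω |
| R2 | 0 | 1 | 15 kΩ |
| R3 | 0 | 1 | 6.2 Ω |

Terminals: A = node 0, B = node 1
Reduce the network between node 0 (A) and node 1 (B) by series/parallel combination:
  Rp1 = R1 ‖ R2 ‖ R3 (parallel, all between nodes 0 and 1) = 1/(1/2.2 + 1/15000 + 1/6.2) = 1.624 Ω
R_eq = 1.624 Ω

Final answer: 1.624 Ω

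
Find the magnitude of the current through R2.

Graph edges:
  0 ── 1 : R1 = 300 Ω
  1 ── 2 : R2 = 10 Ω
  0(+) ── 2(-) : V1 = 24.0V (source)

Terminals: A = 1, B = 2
Nodal analysis, taking node 2 as the 0 V reference.
Source V1 fixes V_0 = 24 V.
KCL at each unknown node (sum of currents leaving = 0; resistances in Ω):
  Node 1: (V_1 - 24)/300 + (V_1 - 0)/10 = 0
Collecting terms: 0.1033 × V_1 = 0.08  =>  V_1 = 0.7742 V
I_R2 = (V_1 - V_2)/R2 = (0.7742 - 0)/10 = 0.07742 A
|I_R2| = 0.07742 A

Final answer: |I_R2| = 0.07742 A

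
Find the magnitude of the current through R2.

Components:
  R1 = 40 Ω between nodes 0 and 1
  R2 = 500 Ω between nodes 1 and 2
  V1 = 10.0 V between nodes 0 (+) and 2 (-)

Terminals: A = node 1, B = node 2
Nodal analysis, taking node 2 as the 0 V reference.
Source V1 fixes V_0 = 10 V.
KCL at each unknown node (sum of currents leaving = 0; resistances in Ω):
  Node 1: (V_1 - 10)/40 + (V_1 - 0)/500 = 0
Collecting terms: 0.027 × V_1 = 0.25  =>  V_1 = 9.259 V
I_R2 = (V_1 - V_2)/R2 = (9.259 - 0)/500 = 0.01852 A
|I_R2| = 0.01852 A

Final answer: |I_R2| = 0.01852 A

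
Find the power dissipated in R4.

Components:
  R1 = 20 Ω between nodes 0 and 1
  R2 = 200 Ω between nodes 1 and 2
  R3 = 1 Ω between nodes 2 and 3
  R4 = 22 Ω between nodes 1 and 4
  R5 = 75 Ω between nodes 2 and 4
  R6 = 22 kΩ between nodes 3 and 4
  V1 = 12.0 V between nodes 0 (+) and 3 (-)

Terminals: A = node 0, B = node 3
Nodal analysis, taking node 3 as the 0 V reference.
Source V1 fixes V_0 = 12 V.
KCL at each unknown node (sum of currents leaving = 0; resistances in Ω):
  Node 1: (V_1 - 12)/20 + (V_1 - V_2)/200 + (V_1 - V_4)/22 = 0
  Node 2: (V_2 - V_1)/200 + (V_2 - 0)/1 + (V_2 - V_4)/75 = 0
  Node 4: (V_4 - V_1)/22 + (V_4 - V_2)/75 + (V_4 - 0)/22000 = 0
Collecting terms (coefficients in siemens):
  0.1005·V_1 - 0.005·V_2 - 0.04545·V_4 = 0.6
  1.018·V_2 - 0.005·V_1 - 0.01333·V_4 = 0
  0.05883·V_4 - 0.04545·V_1 - 0.01333·V_2 = 0
Solving these 3 simultaneous equations (Gaussian elimination) gives:
  V_1 = 9.216 V, V_2 = 0.1389 V, V_4 = 7.152 V
I_R4 = (V_1 - V_4)/R4 = (9.216 - 7.152)/22 = 0.09383 A
P_R4 = I_R4² × R4 = (0.09383)² × 22 = 0.1937 W

Final answer: 0.1937 W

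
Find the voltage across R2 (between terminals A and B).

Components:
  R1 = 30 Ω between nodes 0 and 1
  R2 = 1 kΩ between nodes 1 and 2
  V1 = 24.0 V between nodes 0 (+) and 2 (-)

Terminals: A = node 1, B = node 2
R1 and R2 are in series across V1 (node 0 → node 1 → node 2), and the output A–B is taken across R2, so this is a voltage divider.
Series current: I = V1/(R1 + R2) = 24/(30 + 1000) = 24/1030 = 0.0233 A
V_R2 = I × R2 = V1 × R2/(R1 + R2) = 24 × 1000/1030 = 23.3 V

Final answer: 23.3 V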